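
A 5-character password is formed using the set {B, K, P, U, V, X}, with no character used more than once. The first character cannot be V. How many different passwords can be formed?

The first character has 6−1 = 5 choices (anything except V).
The remaining 4 characters are filled from the other 5 symbols without repetition: 5 × 4 × 3 × 2 = 120.
Total: 5 × 120 = 600.

600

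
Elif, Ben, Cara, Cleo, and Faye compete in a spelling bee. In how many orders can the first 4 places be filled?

This is an ordered selection of 4 from 5: P(5,4).
That gives 5 × 4 × 3 × 2 = 120.

120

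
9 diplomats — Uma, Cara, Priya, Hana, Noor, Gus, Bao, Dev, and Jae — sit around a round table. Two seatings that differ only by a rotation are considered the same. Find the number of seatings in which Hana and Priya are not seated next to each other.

30240

All circular seatings of 9 people number (8)! = 40320.
Seatings with Hana beside Priya: treat them as a block with 2 internal orders, giving 2 × (7)! = 10080.
Subtracting, 40320 − 10080 = 30240.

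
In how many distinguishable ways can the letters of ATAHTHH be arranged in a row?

210

The 7 letters of ATAHTHH have repeats: A appearing twice, H appearing 3 times, and T appearing twice.
So there are 7! / (3!·2!·2!) = 210 distinguishable arrangements.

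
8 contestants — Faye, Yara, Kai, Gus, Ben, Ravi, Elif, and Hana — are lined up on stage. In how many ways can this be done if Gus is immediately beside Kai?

10080

Glue Gus and Kai into one block (2 internal orders), leaving 7 units to arrange in a row.
So the count is 2·(7)! = 10080.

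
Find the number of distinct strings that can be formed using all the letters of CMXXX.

20

CMXXX has 5 letters with X appearing 3 times.
So there are 5! / (3!) = 20 distinguishable arrangements.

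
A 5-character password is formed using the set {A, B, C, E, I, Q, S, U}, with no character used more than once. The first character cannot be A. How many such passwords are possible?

5880

The first character has 8−1 = 7 choices (anything except A).
The remaining 4 characters are filled from the other 7 symbols without repetition: 7 × 6 × 5 × 4 = 840.
Total: 7 × 840 = 5880.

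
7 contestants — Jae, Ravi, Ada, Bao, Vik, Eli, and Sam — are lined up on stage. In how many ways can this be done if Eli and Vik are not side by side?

Of the 7! = 5040 arrangements, those with Eli and Vik adjacent number 2 × 6! = 1440 (treat the pair as a block with 2 internal orders).
So 5040 − 1440 = 3600 arrangements keep them apart.

3600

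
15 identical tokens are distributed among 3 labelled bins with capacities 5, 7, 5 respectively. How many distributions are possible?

Without the upper bounds there are C(17,2) = 136 ways to split 15 among 3 bins.
Subtract solutions that violate a single cap (substitute x_i' = x_i − (cap_i+1)): x_1 ≥ 6 gives C(11,2) = 55; x_2 ≥ 8 gives C(9,2) = 36; x_3 ≥ 6 gives C(11,2) = 55. Together 146.
Add back pairs where two caps are both exceeded: 3 + 10 + 3 = 16.
By inclusion–exclusion the count is 136 − 146 + 16 = 6.

6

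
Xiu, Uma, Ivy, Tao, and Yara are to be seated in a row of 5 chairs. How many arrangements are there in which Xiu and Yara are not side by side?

There are 5! = 120 arrangements in all. If Xiu and Yara are adjacent, merging them into one block gives 2·(4)! = 48 arrangements.
Complementary counting: 120 − 48 = 72.

72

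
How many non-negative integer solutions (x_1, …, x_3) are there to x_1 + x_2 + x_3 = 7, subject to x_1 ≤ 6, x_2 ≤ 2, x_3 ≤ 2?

8

By stars and bars, unrestricted non-negative solutions to x_1+…+x_3 = 7 number C(7+2,2) = 36.
Subtract solutions that violate a single cap (substitute x_i' = x_i − (cap_i+1)): x_1 ≥ 7 gives C(2,2) = 1; x_2 ≥ 3 gives C(6,2) = 15; x_3 ≥ 3 gives C(6,2) = 15. Together 31.
Add back pairs where two caps are both exceeded: 0 + 0 + 3 = 3.
By inclusion–exclusion the count is 36 − 31 + 3 = 8.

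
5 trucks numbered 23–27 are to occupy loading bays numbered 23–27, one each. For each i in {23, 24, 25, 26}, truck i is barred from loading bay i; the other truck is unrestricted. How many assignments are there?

Let Aᵢ (for 23 ≤ i ≤ 26) be the placements that put truck i in its forbidden loading bay. Any j of these fix j positions, leaving (5−j)! ways to fill the rest, and there are C(4,j) ways to pick which j.
By inclusion–exclusion, the number of valid placements is Σ_{j=0}^{4} (−1)^j C(4,j)·(5−j)!.
Computing: 120 − 96 + 36 − 8 + 1 = 53.

53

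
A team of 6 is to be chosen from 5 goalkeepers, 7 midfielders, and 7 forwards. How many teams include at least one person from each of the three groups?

22295

With no constraint there are C(19,6) = 27132 possible selections.
Subtract selections that omit an entire group: no goalkeepers → C(14,6) = 3003; no midfielders → C(12,6) = 924; no forwards → C(12,6) = 924.
Add back selections omitting two groups (i.e. drawn from a single group): C(5,6) + C(7,6) + C(7,6) = 14.
By inclusion–exclusion: 27132 − 4851 + 14 = 22295.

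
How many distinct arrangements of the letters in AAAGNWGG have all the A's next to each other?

Treat the 3 copies of A as a single block. The multiset to arrange is then {AAA, G, G, G, N, W}, 6 items in all.
That gives (6)!/(3!) = 120 arrangements.

120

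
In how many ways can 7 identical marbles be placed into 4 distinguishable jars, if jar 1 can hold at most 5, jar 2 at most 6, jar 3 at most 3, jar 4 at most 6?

94

Without the upper bounds there are C(10,3) = 120 ways to split 7 among 4 jars.
Subtract solutions that violate a single cap (substitute x_i' = x_i − (cap_i+1)): x_1 ≥ 6 gives C(4,3) = 4; x_2 ≥ 7 gives C(3,3) = 1; x_3 ≥ 4 gives C(6,3) = 20; x_4 ≥ 7 gives C(3,3) = 1. Together 26.
No two caps can be exceeded simultaneously, so the pair terms are all 0.
By inclusion–exclusion the count is 120 − 26 + 0 = 94.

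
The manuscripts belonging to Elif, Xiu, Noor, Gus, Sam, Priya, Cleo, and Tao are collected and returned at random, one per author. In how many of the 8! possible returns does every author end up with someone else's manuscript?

14833

This is the derangement count D_8: permutations of 8 items with no fixed point.
By inclusion–exclusion this is Σ_{j=0}^{8} (−1)^j C(8,j)·(8−j)!.
Computing: 40320 − 40320 + 20160 − 6720 + 1680 − 336 + 56 − 8 + 1 = 14833.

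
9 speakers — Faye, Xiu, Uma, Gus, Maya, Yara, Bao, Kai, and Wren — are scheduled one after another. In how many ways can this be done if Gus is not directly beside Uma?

There are 9! = 362880 arrangements in all. If Gus and Uma are adjacent, merging them into one block gives 2·(8)! = 80640 arrangements.
So 362880 − 80640 = 282240 arrangements keep them apart.

282240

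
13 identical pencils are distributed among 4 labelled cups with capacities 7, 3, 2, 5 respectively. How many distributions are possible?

30

Without the upper bounds there are C(16,3) = 560 ways to split 13 among 4 cups.
Subtract solutions that violate a single cap (substitute x_i' = x_i − (cap_i+1)): x_1 ≥ 8 gives C(8,3) = 56; x_2 ≥ 4 gives C(12,3) = 220; x_3 ≥ 3 gives C(13,3) = 286; x_4 ≥ 6 gives C(10,3) = 120. Together 682.
Add back pairs where two caps are both exceeded: 4 + 10 + 0 + 84 + 20 + 35 = 153.
Subtract triples: 0 + 0 + 0 + 1 = 1.
By inclusion–exclusion the count is 560 − 682 + 153 − 1 = 30.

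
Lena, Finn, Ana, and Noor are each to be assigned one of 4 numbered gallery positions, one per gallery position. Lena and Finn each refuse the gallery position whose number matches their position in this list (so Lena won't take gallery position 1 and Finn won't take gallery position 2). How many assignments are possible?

Let Aᵢ (for i ∈ {1, 2}) be the placements that put person i in their forbidden gallery position. Any j of these fix j positions, leaving (4−j)! ways to fill the rest, and there are C(2,j) ways to pick which j.
By inclusion–exclusion, the number of valid placements is Σ_{j=0}^{2} (−1)^j C(2,j)·(4−j)!.
Computing: 24 − 12 + 2 = 14.

14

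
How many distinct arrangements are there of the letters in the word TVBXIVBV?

3360

Letter multiplicities in TVBXIVBV: B×2, I×1, T×1, V×3, X×1.
Dividing 8! = 40320 by 3!·2! = 12 for the repeated letters gives 3360.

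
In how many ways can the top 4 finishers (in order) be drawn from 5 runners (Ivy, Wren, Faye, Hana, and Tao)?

120

There are 5 choices for 1st place, 4 for 2nd, and so on down to 2 for position 4.
That gives 5 × 4 × 3 × 2 = 120.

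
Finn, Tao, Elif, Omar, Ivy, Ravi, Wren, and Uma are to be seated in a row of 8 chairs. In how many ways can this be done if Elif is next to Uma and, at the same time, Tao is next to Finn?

Treat {Elif,Uma} as one block (2 orders) and {Tao,Finn} as another (2 orders).
That leaves 6 units to arrange: 2 × 2 × 6! = 4 × 720 = 2880.

2880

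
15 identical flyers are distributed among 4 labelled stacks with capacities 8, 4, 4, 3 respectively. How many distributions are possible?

Ignoring the caps, the number of non-negative solutions to x_1+…+x_4 = 15 is C(18,3) = 816.
Subtract solutions that violate a single cap (substitute x_i' = x_i − (cap_i+1)): x_1 ≥ 9 gives C(9,3) = 84; x_2 ≥ 5 gives C(13,3) = 286; x_3 ≥ 5 gives C(13,3) = 286; x_4 ≥ 4 gives C(14,3) = 364. Together 1020.
Add back pairs where two caps are both exceeded: 4 + 4 + 10 + 56 + 84 + 84 = 242.
Subtract triples: 0 + 0 + 0 + 4 = 4.
By inclusion–exclusion the count is 816 − 1020 + 242 − 4 = 34.

34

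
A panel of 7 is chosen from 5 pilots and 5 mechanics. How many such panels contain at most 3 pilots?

Split by how many pilots are chosen (0 through 3).
Sum: C(5,0)·C(5,7) + C(5,1)·C(5,6) + C(5,2)·C(5,5) + C(5,3)·C(5,4) = 0 + 0 + 10 + 50 = 60.

60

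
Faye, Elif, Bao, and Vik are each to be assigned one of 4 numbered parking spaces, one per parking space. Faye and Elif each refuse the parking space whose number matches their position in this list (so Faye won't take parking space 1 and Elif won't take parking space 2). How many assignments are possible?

14

Let Aᵢ (for i ∈ {1, 2}) be the placements that put person i in their forbidden parking space. Any j of these fix j positions, leaving (4−j)! ways to fill the rest, and there are C(2,j) ways to pick which j.
By inclusion–exclusion, the number of valid placements is Σ_{j=0}^{2} (−1)^j C(2,j)·(4−j)!.
Computing: 24 − 12 + 2 = 14.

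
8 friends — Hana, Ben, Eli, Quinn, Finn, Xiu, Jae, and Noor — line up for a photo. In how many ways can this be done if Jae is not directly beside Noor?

There are 8! = 40320 arrangements in all. If Jae and Noor are adjacent, merging them into one block gives 2·(7)! = 10080 arrangements.
So 40320 − 10080 = 30240 arrangements keep them apart.

30240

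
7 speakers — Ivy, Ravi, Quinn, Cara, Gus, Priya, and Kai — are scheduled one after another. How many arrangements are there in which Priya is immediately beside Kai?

Treat {Priya, Kai} as a single unit. There are 6 units to order, and the pair itself can be ordered 2 ways.
So the count is 2·(6)! = 1440.

1440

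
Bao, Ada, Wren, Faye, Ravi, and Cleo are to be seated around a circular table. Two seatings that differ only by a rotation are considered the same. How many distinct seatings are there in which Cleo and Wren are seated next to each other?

Glue Cleo and Wren into a block (2 internal orders). Seating 5 units around a circle gives (4)! arrangements.
So 2 × (4)! = 2 × 24 = 48.

48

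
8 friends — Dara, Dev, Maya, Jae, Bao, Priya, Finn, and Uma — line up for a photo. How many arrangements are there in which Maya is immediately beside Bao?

Place the 6 others and the Maya-Bao pair as 7 objects in a line; the pair has 2 internal arrangements.
That gives 2 × 7! = 2 × 5040 = 10080.

10080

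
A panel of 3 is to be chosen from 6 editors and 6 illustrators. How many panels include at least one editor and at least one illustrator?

180

Total 3-person selections from all 12: C(12,3) = 220.
Selections missing a whole group: no editors → C(6,3) = 20; no illustrators → C(6,3) = 20.
Both groups omitted at once is impossible, so 220 − 40 = 180.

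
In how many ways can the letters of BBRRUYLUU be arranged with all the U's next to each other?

1260

Treat the 3 copies of U as a single block. The multiset to arrange is then {UUU, B, B, L, R, R, Y}, 7 items in all.
That gives (7)!/(2!·2!) = 1260 arrangements.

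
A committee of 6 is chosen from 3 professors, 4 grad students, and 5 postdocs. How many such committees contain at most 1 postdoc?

Split by how many postdocs are chosen (0 through 1).
Sum: C(5,0)·C(7,6) + C(5,1)·C(7,5) = 7 + 105 = 112.

112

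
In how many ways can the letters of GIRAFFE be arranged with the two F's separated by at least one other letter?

1800

Total arrangements of GIRAFFE: 7!/(2!) = 2520.
If the two F's are adjacent, glue them into one block, leaving 6 items to arrange: (6)! = 720 ways.
Subtracting, 2520 − 720 = 1800 arrangements keep the F's apart.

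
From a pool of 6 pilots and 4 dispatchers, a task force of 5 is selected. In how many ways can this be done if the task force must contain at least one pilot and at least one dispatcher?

Unrestricted: C(10,5) = 252 ways to pick any 5 of the 10.
Subtract selections that omit an entire group: no pilots → C(4,5) = 0; no dispatchers → C(6,5) = 6.
Both groups omitted at once is impossible, so 252 − 6 = 246.

246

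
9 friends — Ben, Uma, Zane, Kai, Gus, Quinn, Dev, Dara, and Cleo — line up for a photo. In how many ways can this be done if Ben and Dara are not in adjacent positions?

282240

Of the 9! = 362880 arrangements, those with Ben and Dara adjacent number 2 × 8! = 80640 (treat the pair as a block with 2 internal orders).
Complementary counting: 362880 − 80640 = 282240.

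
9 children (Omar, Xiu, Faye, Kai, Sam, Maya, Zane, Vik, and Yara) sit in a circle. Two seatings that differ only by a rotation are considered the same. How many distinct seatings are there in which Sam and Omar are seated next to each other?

10080

Glue Sam and Omar into a block (2 internal orders). Seating 8 units around a circle gives (7)! arrangements.
So 2 × (7)! = 2 × 5040 = 10080.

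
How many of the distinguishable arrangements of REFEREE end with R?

30

With the last slot taken by R, it remains to arrange the other 6 letters (EFEREE).
Those 6 letters have E appearing 4 times, giving (6)!/(4!) = 30.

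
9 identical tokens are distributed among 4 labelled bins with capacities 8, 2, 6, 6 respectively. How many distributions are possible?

115

Without the upper bounds there are C(12,3) = 220 ways to split 9 among 4 bins.
Subtract solutions that violate a single cap (substitute x_i' = x_i − (cap_i+1)): x_1 ≥ 9 gives C(3,3) = 1; x_2 ≥ 3 gives C(9,3) = 84; x_3 ≥ 7 gives C(5,3) = 10; x_4 ≥ 7 gives C(5,3) = 10. Together 105.
No two caps can be exceeded simultaneously, so the pair terms are all 0.
By inclusion–exclusion the count is 220 − 105 + 0 = 115.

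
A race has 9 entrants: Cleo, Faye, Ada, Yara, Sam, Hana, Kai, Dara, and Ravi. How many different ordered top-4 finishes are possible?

This is an ordered selection of 4 from 9: P(9,4).
That gives 9 × 8 × 7 × 6 = 3024.

3024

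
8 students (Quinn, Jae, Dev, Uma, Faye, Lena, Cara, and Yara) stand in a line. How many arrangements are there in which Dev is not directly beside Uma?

Of the 8! = 40320 arrangements, those with Dev and Uma adjacent number 2 × 7! = 10080 (treat the pair as a block with 2 internal orders).
So 40320 − 10080 = 30240 arrangements keep them apart.

30240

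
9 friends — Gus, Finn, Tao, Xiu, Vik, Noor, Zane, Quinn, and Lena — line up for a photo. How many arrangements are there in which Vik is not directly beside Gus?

282240

There are 9! = 362880 arrangements in all. If Vik and Gus are adjacent, merging them into one block gives 2·(8)! = 80640 arrangements.
So 362880 − 80640 = 282240 arrangements keep them apart.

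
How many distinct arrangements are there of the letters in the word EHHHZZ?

60

Letter multiplicities in EHHHZZ: E×1, H×3, Z×2.
So there are 6! / (3!·2!) = 60 distinguishable arrangements.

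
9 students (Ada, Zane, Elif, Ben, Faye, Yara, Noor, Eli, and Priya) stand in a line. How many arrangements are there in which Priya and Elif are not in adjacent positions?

There are 9! = 362880 arrangements in all. If Priya and Elif are adjacent, merging them into one block gives 2·(8)! = 80640 arrangements.
So 362880 − 80640 = 282240 arrangements keep them apart.

282240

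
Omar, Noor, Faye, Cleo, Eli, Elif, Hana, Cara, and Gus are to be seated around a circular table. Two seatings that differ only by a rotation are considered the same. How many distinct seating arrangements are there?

Seat Omar anywhere (absorbing the rotational symmetry), then permute the other 8: (8)! = 40320.

40320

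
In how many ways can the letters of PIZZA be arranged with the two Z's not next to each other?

36

There are 5!/(2!) = 60 arrangements of PIZZA in total.
If the two Z's are adjacent, glue them into one block, leaving 4 items to arrange: (4)! = 24 ways.
Hence 60 − 24 = 36.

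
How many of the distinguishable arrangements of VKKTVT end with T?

With the last slot taken by T, it remains to arrange the other 5 letters (VKKVT).
Those 5 letters have K appearing twice and V appearing twice, giving (5)!/(2!·2!) = 30.

30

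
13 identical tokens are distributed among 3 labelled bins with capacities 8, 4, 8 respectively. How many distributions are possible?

Ignoring the caps, the number of non-negative solutions to x_1+…+x_3 = 13 is C(15,2) = 105.
Subtract solutions that violate a single cap (substitute x_i' = x_i − (cap_i+1)): x_1 ≥ 9 gives C(6,2) = 15; x_2 ≥ 5 gives C(10,2) = 45; x_3 ≥ 9 gives C(6,2) = 15. Together 75.
No two caps can be exceeded simultaneously, so the pair terms are all 0.
By inclusion–exclusion the count is 105 − 75 + 0 = 30.

30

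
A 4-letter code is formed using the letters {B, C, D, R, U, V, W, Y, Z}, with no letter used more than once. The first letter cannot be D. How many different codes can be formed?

2688

The first letter has 9−1 = 8 choices (anything except D).
The remaining 3 letters are filled from the other 8 symbols without repetition: 8 × 7 × 6 = 336.
Total: 8 × 336 = 2688.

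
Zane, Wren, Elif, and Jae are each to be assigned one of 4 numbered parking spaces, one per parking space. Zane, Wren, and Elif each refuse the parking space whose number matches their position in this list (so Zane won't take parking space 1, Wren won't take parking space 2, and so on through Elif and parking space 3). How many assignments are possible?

11

Let Aᵢ (for i ∈ {1, 2, 3}) be the placements that put person i in their forbidden parking space. Any j of these fix j positions, leaving (4−j)! ways to fill the rest, and there are C(3,j) ways to pick which j.
By inclusion–exclusion, the number of valid placements is Σ_{j=0}^{3} (−1)^j C(3,j)·(4−j)!.
Computing: 24 − 18 + 6 − 1 = 11.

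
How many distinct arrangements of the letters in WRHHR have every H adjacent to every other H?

Treat the 2 copies of H as a single block. The multiset to arrange is then {HH, R, R, W}, 4 items in all.
That gives (4)!/(2!) = 12 arrangements.

12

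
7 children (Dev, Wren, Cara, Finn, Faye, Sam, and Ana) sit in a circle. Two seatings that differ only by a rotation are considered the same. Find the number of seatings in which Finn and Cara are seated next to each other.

240

Treat {Finn, Cara} as one unit (2 internal orders) and seat the resulting 6 units around the table: (5)! circular arrangements.
So 2 × (5)! = 2 × 120 = 240.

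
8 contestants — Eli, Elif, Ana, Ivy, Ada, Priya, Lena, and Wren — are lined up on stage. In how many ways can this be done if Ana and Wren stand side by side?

10080

Glue Ana and Wren into one block (2 internal orders), leaving 7 units to arrange in a row.
That gives 2 × 7! = 2 × 5040 = 10080.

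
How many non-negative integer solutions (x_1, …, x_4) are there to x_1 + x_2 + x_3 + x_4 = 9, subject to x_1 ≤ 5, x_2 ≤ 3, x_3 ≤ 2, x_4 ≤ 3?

29

Ignoring the caps, the number of non-negative solutions to x_1+…+x_4 = 9 is C(12,3) = 220.
Subtract solutions that violate a single cap (substitute x_i' = x_i − (cap_i+1)): x_1 ≥ 6 gives C(6,3) = 20; x_2 ≥ 4 gives C(8,3) = 56; x_3 ≥ 3 gives C(9,3) = 84; x_4 ≥ 4 gives C(8,3) = 56. Together 216.
Add back pairs where two caps are both exceeded: 0 + 1 + 0 + 10 + 4 + 10 = 25.
By inclusion–exclusion the count is 220 − 216 + 25 = 29.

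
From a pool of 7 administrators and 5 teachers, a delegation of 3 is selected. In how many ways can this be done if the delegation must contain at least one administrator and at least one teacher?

175

Unrestricted: C(12,3) = 220 ways to pick any 3 of the 12.
Subtract selections that omit an entire group: no administrators → C(5,3) = 10; no teachers → C(7,3) = 35.
Both groups omitted at once is impossible, so 220 − 45 = 175.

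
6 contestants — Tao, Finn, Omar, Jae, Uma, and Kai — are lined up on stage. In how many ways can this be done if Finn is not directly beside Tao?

480

There are 6! = 720 arrangements in all. If Finn and Tao are adjacent, merging them into one block gives 2·(5)! = 240 arrangements.
So 720 − 240 = 480 arrangements keep them apart.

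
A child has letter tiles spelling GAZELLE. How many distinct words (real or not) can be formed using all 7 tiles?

1260

Letter multiplicities in GAZELLE: A×1, E×2, G×1, L×2, Z×1.
So there are 7! / (2!·2!) = 1260 distinguishable arrangements.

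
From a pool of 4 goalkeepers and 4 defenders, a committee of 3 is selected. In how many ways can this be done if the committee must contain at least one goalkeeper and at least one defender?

48

Total 3-person selections from all 8: C(8,3) = 56.
Subtract selections that omit an entire group: no goalkeepers → C(4,3) = 4; no defenders → C(4,3) = 4.
Both groups omitted at once is impossible, so 56 − 8 = 48.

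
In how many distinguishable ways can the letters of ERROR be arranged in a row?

20

ERROR has 5 letters with R appearing 3 times.
The number of distinct arrangements is 5!/(3!) = 120/6 = 20.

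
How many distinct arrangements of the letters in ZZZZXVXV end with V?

105

With the last slot taken by V, it remains to arrange the other 7 letters (ZZZZXXV).
Those 7 letters have X appearing twice and Z appearing 4 times, giving (7)!/(4!·2!) = 105.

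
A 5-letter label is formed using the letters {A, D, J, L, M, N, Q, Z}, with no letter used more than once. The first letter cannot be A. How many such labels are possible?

5880

The first letter has 8−1 = 7 choices (anything except A).
The remaining 4 letters are filled from the other 7 symbols without repetition: 7 × 6 × 5 × 4 = 840.
Total: 7 × 840 = 5880.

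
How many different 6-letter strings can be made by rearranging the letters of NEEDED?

60

The 6 letters of NEEDED have repeats: D appearing twice and E appearing 3 times.
The number of distinct arrangements is 6!/(3!·2!) = 720/12 = 60.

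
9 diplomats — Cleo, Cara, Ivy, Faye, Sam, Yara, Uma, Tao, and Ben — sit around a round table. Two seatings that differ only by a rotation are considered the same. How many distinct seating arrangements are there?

40320

Fix one person's seat to break rotational symmetry; the remaining 8 people can be arranged in (8)! = 40320 ways.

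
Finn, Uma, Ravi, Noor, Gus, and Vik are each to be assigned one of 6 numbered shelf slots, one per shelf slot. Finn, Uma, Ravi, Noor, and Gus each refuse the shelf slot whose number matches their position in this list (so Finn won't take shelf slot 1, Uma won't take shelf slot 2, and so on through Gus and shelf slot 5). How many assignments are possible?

309

Let Aᵢ (for 1 ≤ i ≤ 5) be the placements that put person i in their forbidden shelf slot. Any j of these fix j positions, leaving (6−j)! ways to fill the rest, and there are C(5,j) ways to pick which j.
By inclusion–exclusion, the number of valid placements is Σ_{j=0}^{5} (−1)^j C(5,j)·(6−j)!.
Computing: 720 − 600 + 240 − 60 + 10 − 1 = 309.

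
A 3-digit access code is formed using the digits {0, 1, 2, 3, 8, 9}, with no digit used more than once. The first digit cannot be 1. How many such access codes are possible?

100

The first digit has 6−1 = 5 choices (anything except 1).
The remaining 2 digits are filled from the other 5 symbols without repetition: 5 × 4 = 20.
Total: 5 × 20 = 100.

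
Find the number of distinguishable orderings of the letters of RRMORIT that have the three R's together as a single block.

Treat the 3 copies of R as a single block. The multiset to arrange is then {RRR, I, M, O, T}, 5 items in all.
All 5 items are distinct, so there are (5)! = 120 arrangements.

120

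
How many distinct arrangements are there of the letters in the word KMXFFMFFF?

1512

KMXFFMFFF has 9 letters with F appearing 5 times and M appearing twice.
The number of distinct arrangements is 9!/(5!·2!) = 362880/240 = 1512.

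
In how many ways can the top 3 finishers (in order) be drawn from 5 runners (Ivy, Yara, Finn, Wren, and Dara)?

60

There are 5 choices for 1st place, 4 for 2nd, and 3 for 3rd.
That gives 5 × 4 × 3 = 60.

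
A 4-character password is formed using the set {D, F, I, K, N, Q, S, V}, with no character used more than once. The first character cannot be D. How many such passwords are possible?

1470

The first character has 8−1 = 7 choices (anything except D).
The remaining 3 characters are filled from the other 7 symbols without repetition: 7 × 6 × 5 = 210.
Total: 7 × 210 = 1470.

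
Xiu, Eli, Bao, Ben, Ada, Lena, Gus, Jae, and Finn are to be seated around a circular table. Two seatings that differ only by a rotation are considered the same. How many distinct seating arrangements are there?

40320

Around a circle, 9 distinct people have 9!/9 = (8)! = 40320 rotationally distinct seatings.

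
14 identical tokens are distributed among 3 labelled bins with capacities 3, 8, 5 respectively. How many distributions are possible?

Ignoring the caps, the number of non-negative solutions to x_1+…+x_3 = 14 is C(16,2) = 120.
Subtract solutions that violate a single cap (substitute x_i' = x_i − (cap_i+1)): x_1 ≥ 4 gives C(12,2) = 66; x_2 ≥ 9 gives C(7,2) = 21; x_3 ≥ 6 gives C(10,2) = 45. Together 132.
Add back pairs where two caps are both exceeded: 3 + 15 + 0 = 18.
By inclusion–exclusion the count is 120 − 132 + 18 = 6.

6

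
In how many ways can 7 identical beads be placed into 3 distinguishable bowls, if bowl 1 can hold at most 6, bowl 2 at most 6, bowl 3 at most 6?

Ignoring the caps, the number of non-negative solutions to x_1+…+x_3 = 7 is C(9,2) = 36.
Subtract solutions that violate a single cap (substitute x_i' = x_i − (cap_i+1)): x_1 ≥ 7 gives C(2,2) = 1; x_2 ≥ 7 gives C(2,2) = 1; x_3 ≥ 7 gives C(2,2) = 1. Together 3.
No two caps can be exceeded simultaneously, so the pair terms are all 0.
By inclusion–exclusion the count is 36 − 3 + 0 = 33.

33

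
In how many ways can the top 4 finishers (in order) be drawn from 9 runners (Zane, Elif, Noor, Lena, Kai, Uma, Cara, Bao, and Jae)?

There are 9 choices for 1st place, 8 for 2nd, and so on down to 6 for position 4.
That gives 9 × 8 × 7 × 6 = 3024.

3024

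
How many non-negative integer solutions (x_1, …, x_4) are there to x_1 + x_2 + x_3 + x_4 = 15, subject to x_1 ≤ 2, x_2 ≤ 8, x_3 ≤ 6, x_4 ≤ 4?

By stars and bars, unrestricted non-negative solutions to x_1+…+x_4 = 15 number C(15+3,3) = 816.
Subtract solutions that violate a single cap (substitute x_i' = x_i − (cap_i+1)): x_1 ≥ 3 gives C(15,3) = 455; x_2 ≥ 9 gives C(9,3) = 84; x_3 ≥ 7 gives C(11,3) = 165; x_4 ≥ 5 gives C(13,3) = 286. Together 990.
Add back pairs where two caps are both exceeded: 20 + 56 + 120 + 0 + 4 + 20 = 220.
Subtract triples: 0 + 0 + 1 + 0 = 1.
By inclusion–exclusion the count is 816 − 990 + 220 − 1 = 45.

45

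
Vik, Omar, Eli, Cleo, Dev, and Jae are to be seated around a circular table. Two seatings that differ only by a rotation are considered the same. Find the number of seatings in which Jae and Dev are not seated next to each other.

72

Without the restriction there are (5)! = 120 seatings.
Seatings with Jae beside Dev: treat them as a block with 2 internal orders, giving 2 × (4)! = 48.
Subtracting, 120 − 48 = 72.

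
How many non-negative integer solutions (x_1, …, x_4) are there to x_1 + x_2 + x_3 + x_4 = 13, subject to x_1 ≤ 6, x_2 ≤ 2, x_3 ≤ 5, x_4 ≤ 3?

19

Ignoring the caps, the number of non-negative solutions to x_1+…+x_4 = 13 is C(16,3) = 560.
Subtract solutions that violate a single cap (substitute x_i' = x_i − (cap_i+1)): x_1 ≥ 7 gives C(9,3) = 84; x_2 ≥ 3 gives C(13,3) = 286; x_3 ≥ 6 gives C(10,3) = 120; x_4 ≥ 4 gives C(12,3) = 220. Together 710.
Add back pairs where two caps are both exceeded: 20 + 1 + 10 + 35 + 84 + 20 = 170.
Subtract triples: 0 + 0 + 0 + 1 = 1.
By inclusion–exclusion the count is 560 − 710 + 170 − 1 = 19.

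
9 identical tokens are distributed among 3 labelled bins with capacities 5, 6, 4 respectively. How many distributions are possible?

By stars and bars, unrestricted non-negative solutions to x_1+…+x_3 = 9 number C(9+2,2) = 55.
Subtract solutions that violate a single cap (substitute x_i' = x_i − (cap_i+1)): x_1 ≥ 6 gives C(5,2) = 10; x_2 ≥ 7 gives C(4,2) = 6; x_3 ≥ 5 gives C(6,2) = 15. Together 31.
No two caps can be exceeded simultaneously, so the pair terms are all 0.
By inclusion–exclusion the count is 55 − 31 + 0 = 24.

24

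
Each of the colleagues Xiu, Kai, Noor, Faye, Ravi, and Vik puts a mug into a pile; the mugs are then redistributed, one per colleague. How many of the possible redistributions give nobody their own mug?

265

This is the derangement count D_6: permutations of 6 items with no fixed point.
By inclusion–exclusion this is Σ_{j=0}^{6} (−1)^j C(6,j)·(6−j)!.
Computing: 720 − 720 + 360 − 120 + 30 − 6 + 1 = 265.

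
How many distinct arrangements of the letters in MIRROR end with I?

20

With the last slot taken by I, it remains to arrange the other 5 letters (MRROR).
Those 5 letters have R appearing 3 times, giving (5)!/(3!) = 20.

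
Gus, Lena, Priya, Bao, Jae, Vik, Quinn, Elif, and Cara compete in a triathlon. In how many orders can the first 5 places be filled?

15120

There are 9 choices for 1st place, 8 for 2nd, and so on down to 5 for position 5.
That gives 9 × 8 × 7 × 6 × 5 = 15120.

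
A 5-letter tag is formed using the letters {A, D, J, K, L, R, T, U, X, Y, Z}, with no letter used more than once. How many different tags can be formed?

55440

Choose and order 5 of the 11 symbols: the first letter has 11 options, the next 10, and so on down to 7.
That product is 11 × 10 × 9 × 8 × 7 = 55440.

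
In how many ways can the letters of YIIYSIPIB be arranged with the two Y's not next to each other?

5880

Total arrangements of YIIYSIPIB: 9!/(4!·2!) = 7560.
Arrangements with the Y's together: treat YY as one letter, giving (8)!/(4!) = 1680.
Subtracting, 7560 − 1680 = 5880 arrangements keep the Y's apart.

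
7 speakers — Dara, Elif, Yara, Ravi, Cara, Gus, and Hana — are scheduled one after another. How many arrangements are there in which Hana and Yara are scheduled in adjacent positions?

1440

Place the 5 others and the Hana-Yara pair as 6 objects in a line; the pair has 2 internal arrangements.
So the count is 2·(6)! = 1440.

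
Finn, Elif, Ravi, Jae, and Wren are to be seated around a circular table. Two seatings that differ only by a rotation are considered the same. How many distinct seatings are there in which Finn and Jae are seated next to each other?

Glue Finn and Jae into a block (2 internal orders). Seating 4 units around a circle gives (3)! arrangements.
So 2 × (3)! = 2 × 6 = 12.

12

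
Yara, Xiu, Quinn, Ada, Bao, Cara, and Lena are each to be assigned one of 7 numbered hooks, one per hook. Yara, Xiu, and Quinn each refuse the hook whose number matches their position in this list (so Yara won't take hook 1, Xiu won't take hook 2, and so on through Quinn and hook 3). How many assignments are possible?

Let Aᵢ (for i ∈ {1, 2, 3}) be the placements that put person i in their forbidden hook. Any j of these fix j positions, leaving (7−j)! ways to fill the rest, and there are C(3,j) ways to pick which j.
By inclusion–exclusion, the number of valid placements is Σ_{j=0}^{3} (−1)^j C(3,j)·(7−j)!.
Computing: 5040 − 2160 + 360 − 24 = 3216.

3216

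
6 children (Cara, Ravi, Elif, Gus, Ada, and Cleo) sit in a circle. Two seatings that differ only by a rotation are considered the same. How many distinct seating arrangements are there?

120

Seat Cara anywhere (absorbing the rotational symmetry), then permute the other 5: (5)! = 120.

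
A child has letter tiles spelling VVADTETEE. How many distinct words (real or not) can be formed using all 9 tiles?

15120

The 9 letters of VVADTETEE have repeats: E appearing 3 times, T appearing twice, and V appearing twice.
So there are 9! / (3!·2!·2!) = 15120 distinguishable arrangements.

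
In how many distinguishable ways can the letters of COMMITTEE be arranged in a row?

45360

Letter multiplicities in COMMITTEE: C×1, E×2, I×1, M×2, O×1, T×2.
The number of distinct arrangements is 9!/(2!·2!·2!) = 362880/8 = 45360.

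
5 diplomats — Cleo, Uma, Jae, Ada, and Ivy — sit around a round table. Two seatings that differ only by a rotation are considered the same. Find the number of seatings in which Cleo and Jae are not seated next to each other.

Without the restriction there are (4)! = 24 seatings.
Seatings with Cleo beside Jae: treat them as a block with 2 internal orders, giving 2 × (3)! = 12.
Subtracting, 24 − 12 = 12.

12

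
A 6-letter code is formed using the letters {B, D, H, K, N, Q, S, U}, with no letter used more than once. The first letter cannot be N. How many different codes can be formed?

The first letter has 8−1 = 7 choices (anything except N).
The remaining 5 letters are filled from the other 7 symbols without repetition: 7 × 6 × 5 × 4 × 3 = 2520.
Total: 7 × 2520 = 17640.

17640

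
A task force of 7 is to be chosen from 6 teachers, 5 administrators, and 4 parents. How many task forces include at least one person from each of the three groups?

5949

Total 7-person selections from all 15: C(15,7) = 6435.
Subtract selections that omit an entire group: no teachers → C(9,7) = 36; no administrators → C(10,7) = 120; no parents → C(11,7) = 330.
Add back selections omitting two groups (i.e. drawn from a single group): C(6,7) + C(5,7) + C(4,7) = 0.
By inclusion–exclusion: 6435 − 486 + 0 = 5949.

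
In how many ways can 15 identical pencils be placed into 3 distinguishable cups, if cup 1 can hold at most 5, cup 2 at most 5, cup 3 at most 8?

10

Ignoring the caps, the number of non-negative solutions to x_1+…+x_3 = 15 is C(17,2) = 136.
Subtract solutions that violate a single cap (substitute x_i' = x_i − (cap_i+1)): x_1 ≥ 6 gives C(11,2) = 55; x_2 ≥ 6 gives C(11,2) = 55; x_3 ≥ 9 gives C(8,2) = 28. Together 138.
Add back pairs where two caps are both exceeded: 10 + 1 + 1 = 12.
By inclusion–exclusion the count is 136 − 138 + 12 = 10.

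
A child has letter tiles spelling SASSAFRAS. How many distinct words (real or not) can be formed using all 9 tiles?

SASSAFRAS has 9 letters with A appearing 3 times and S appearing 4 times.
So there are 9! / (4!·3!) = 2520 distinguishable arrangements.

2520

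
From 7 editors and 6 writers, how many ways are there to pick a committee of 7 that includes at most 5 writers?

Split by how many writers are chosen (0 through 5).
Sum: C(6,0)·C(7,7) + C(6,1)·C(7,6) + C(6,2)·C(7,5) + C(6,3)·C(7,4) + C(6,4)·C(7,3) + C(6,5)·C(7,2) = 1 + 42 + 315 + 700 + 525 + 126 = 1709.

1709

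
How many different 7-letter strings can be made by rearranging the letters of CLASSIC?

1260

CLASSIC has 7 letters with C appearing twice and S appearing twice.
Dividing 7! = 5040 by 2!·2! = 4 for the repeated letters gives 1260.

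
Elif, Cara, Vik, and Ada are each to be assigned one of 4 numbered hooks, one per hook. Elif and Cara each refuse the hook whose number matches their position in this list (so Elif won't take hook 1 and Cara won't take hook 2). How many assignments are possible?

Let Aᵢ (for i ∈ {1, 2}) be the placements that put person i in their forbidden hook. Any j of these fix j positions, leaving (4−j)! ways to fill the rest, and there are C(2,j) ways to pick which j.
By inclusion–exclusion, the number of valid placements is Σ_{j=0}^{2} (−1)^j C(2,j)·(4−j)!.
Computing: 24 − 12 + 2 = 14.

14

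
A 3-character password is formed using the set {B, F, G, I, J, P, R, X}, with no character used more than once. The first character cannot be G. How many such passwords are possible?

The first character has 8−1 = 7 choices (anything except G).
The remaining 2 characters are filled from the other 7 symbols without repetition: 7 × 6 = 42.
Total: 7 × 42 = 294.

294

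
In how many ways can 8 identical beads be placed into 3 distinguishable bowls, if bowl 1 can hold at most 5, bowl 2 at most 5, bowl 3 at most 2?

12

By stars and bars, unrestricted non-negative solutions to x_1+…+x_3 = 8 number C(8+2,2) = 45.
Subtract solutions that violate a single cap (substitute x_i' = x_i − (cap_i+1)): x_1 ≥ 6 gives C(4,2) = 6; x_2 ≥ 6 gives C(4,2) = 6; x_3 ≥ 3 gives C(7,2) = 21. Together 33.
No two caps can be exceeded simultaneously, so the pair terms are all 0.
By inclusion–exclusion the count is 45 − 33 + 0 = 12.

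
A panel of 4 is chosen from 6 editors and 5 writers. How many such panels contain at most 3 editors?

Split by how many editors are chosen (0 through 3).
Sum: C(6,0)·C(5,4) + C(6,1)·C(5,3) + C(6,2)·C(5,2) + C(6,3)·C(5,1) = 5 + 60 + 150 + 100 = 315.

315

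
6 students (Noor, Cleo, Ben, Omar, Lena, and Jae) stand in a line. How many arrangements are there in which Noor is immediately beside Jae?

240

Place the 4 others and the Noor-Jae pair as 5 objects in a line; the pair has 2 internal arrangements.
That gives 2 × 5! = 2 × 120 = 240.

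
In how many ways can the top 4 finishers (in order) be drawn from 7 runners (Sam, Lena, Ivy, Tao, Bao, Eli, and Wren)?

There are 7 choices for 1st place, 6 for 2nd, and so on down to 4 for position 4.
That gives 7 × 6 × 5 × 4 = 840.

840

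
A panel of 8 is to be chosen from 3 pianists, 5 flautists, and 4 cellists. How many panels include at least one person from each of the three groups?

With no constraint there are C(12,8) = 495 possible selections.
Selections missing a whole group: no pianists → C(9,8) = 9; no flautists → C(7,8) = 0; no cellists → C(8,8) = 1.
Add back selections omitting two groups (i.e. drawn from a single group): C(3,8) + C(5,8) + C(4,8) = 0.
By inclusion–exclusion: 495 − 10 + 0 = 485.

485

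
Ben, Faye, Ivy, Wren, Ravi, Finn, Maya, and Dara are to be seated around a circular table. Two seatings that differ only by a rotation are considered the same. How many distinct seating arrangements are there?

5040

Fix one person's seat to break rotational symmetry; the remaining 7 people can be arranged in (7)! = 5040 ways.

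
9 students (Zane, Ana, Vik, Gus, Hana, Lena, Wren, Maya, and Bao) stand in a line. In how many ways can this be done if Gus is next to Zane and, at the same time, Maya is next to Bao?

20160

Treat {Gus,Zane} as one block (2 orders) and {Maya,Bao} as another (2 orders).
That leaves 7 units to arrange: 2 × 2 × 7! = 4 × 5040 = 20160.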